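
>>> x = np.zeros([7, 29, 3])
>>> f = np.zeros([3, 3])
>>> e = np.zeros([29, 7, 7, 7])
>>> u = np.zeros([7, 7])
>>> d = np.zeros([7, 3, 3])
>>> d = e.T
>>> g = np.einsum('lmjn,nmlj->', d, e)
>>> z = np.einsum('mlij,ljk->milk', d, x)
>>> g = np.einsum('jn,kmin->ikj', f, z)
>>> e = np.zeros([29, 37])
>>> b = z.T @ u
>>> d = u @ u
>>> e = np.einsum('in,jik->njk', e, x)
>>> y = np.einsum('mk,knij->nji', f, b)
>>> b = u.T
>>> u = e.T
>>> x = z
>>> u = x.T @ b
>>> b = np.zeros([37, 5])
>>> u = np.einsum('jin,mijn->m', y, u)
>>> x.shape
(7, 7, 7, 3)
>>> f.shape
(3, 3)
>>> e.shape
(37, 7, 3)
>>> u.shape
(3,)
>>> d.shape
(7, 7)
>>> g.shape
(7, 7, 3)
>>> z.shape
(7, 7, 7, 3)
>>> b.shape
(37, 5)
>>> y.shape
(7, 7, 7)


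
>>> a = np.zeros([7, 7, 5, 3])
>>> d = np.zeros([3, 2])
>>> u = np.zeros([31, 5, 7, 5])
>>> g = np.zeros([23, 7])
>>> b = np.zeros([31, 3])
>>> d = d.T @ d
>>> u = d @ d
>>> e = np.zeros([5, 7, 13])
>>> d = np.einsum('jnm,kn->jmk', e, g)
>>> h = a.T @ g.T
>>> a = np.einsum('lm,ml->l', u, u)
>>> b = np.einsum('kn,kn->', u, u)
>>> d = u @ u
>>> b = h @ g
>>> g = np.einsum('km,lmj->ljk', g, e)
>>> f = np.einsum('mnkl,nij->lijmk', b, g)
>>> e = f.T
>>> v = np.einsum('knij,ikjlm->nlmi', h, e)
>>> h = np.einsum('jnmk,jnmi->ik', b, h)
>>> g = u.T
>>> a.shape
(2,)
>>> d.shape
(2, 2)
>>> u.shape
(2, 2)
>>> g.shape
(2, 2)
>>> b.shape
(3, 5, 7, 7)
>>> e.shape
(7, 3, 23, 13, 7)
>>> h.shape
(23, 7)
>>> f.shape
(7, 13, 23, 3, 7)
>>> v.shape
(5, 13, 7, 7)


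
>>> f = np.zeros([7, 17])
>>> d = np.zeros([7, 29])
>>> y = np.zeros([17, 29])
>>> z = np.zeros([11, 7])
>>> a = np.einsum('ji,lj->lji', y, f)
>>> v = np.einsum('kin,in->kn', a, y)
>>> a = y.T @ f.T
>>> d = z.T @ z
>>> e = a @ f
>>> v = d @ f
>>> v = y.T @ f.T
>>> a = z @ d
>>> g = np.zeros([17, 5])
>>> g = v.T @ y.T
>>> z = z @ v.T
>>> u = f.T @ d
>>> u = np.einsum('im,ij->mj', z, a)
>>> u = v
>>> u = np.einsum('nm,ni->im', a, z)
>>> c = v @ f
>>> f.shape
(7, 17)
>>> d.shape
(7, 7)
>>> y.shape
(17, 29)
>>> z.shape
(11, 29)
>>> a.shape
(11, 7)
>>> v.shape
(29, 7)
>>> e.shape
(29, 17)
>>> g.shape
(7, 17)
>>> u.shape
(29, 7)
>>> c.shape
(29, 17)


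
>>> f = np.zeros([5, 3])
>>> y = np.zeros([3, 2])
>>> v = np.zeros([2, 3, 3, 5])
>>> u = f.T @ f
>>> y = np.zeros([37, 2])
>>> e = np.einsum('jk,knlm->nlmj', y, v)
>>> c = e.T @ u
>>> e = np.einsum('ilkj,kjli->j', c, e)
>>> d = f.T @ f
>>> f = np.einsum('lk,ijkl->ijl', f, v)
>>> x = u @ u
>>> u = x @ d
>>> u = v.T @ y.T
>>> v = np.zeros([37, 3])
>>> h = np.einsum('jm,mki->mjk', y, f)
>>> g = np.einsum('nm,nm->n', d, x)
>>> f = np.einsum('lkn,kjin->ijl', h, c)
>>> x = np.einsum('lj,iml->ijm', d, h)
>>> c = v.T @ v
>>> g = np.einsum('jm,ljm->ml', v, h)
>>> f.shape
(3, 5, 2)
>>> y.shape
(37, 2)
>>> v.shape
(37, 3)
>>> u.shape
(5, 3, 3, 37)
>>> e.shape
(3,)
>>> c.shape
(3, 3)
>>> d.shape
(3, 3)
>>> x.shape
(2, 3, 37)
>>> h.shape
(2, 37, 3)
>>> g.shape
(3, 2)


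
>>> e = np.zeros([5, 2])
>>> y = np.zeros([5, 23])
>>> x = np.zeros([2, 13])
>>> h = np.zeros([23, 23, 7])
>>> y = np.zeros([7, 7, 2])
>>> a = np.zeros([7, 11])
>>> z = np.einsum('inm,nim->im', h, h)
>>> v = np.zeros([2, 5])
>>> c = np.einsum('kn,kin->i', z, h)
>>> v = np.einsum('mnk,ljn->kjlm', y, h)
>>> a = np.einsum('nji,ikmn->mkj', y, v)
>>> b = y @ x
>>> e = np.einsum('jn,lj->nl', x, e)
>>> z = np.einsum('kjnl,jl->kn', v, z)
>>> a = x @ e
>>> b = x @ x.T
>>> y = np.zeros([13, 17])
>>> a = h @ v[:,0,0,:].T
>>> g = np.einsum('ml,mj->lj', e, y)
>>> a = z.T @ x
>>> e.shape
(13, 5)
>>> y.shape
(13, 17)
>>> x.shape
(2, 13)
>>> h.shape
(23, 23, 7)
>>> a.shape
(23, 13)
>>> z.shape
(2, 23)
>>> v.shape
(2, 23, 23, 7)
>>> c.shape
(23,)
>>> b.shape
(2, 2)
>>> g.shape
(5, 17)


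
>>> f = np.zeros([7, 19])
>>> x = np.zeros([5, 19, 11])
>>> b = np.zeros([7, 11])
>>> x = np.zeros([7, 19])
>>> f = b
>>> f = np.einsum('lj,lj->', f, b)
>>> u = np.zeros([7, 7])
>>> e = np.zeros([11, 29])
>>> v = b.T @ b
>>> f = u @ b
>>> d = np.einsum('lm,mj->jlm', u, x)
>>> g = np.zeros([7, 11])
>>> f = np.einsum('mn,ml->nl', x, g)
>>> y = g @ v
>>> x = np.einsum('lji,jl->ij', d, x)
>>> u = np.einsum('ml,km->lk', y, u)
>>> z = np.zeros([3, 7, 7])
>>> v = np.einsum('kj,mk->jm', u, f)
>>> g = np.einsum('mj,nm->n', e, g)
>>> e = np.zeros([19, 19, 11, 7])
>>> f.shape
(19, 11)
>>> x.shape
(7, 7)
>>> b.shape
(7, 11)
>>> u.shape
(11, 7)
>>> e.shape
(19, 19, 11, 7)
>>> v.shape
(7, 19)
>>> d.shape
(19, 7, 7)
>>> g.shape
(7,)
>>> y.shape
(7, 11)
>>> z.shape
(3, 7, 7)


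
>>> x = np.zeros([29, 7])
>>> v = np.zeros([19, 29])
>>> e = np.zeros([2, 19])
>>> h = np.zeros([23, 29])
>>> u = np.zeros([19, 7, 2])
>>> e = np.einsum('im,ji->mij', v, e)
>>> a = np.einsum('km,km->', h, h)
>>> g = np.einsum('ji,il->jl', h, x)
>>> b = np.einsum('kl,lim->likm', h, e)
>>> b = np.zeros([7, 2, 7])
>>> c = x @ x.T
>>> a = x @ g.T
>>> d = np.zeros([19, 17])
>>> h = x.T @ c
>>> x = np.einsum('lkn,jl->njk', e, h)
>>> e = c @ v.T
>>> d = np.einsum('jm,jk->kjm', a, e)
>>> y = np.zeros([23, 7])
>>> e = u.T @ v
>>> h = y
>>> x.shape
(2, 7, 19)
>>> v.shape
(19, 29)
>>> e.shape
(2, 7, 29)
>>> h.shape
(23, 7)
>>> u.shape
(19, 7, 2)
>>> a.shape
(29, 23)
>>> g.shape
(23, 7)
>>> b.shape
(7, 2, 7)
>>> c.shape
(29, 29)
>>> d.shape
(19, 29, 23)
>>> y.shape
(23, 7)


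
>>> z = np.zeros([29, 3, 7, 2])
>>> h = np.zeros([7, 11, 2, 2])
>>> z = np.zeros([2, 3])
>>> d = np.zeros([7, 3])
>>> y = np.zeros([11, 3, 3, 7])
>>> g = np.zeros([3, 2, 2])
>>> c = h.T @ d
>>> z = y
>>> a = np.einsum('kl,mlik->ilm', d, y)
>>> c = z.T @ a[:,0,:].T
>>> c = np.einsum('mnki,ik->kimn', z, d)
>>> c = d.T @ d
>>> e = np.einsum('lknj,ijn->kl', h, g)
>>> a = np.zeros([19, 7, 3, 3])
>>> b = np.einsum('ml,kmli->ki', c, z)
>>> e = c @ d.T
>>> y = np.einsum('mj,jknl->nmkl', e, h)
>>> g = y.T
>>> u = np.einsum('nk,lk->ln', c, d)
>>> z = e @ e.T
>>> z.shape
(3, 3)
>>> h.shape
(7, 11, 2, 2)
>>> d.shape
(7, 3)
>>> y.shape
(2, 3, 11, 2)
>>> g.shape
(2, 11, 3, 2)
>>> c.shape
(3, 3)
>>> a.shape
(19, 7, 3, 3)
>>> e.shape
(3, 7)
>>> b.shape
(11, 7)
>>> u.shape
(7, 3)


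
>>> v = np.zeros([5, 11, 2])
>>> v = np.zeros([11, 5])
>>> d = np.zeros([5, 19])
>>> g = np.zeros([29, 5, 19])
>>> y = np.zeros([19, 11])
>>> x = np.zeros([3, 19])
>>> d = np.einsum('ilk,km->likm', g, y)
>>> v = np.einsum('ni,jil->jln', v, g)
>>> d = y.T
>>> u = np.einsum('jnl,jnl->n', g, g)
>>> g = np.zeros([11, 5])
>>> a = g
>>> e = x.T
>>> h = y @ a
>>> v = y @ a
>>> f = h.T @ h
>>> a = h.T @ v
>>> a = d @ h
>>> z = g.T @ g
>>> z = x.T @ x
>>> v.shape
(19, 5)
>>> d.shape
(11, 19)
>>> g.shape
(11, 5)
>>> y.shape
(19, 11)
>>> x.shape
(3, 19)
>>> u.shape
(5,)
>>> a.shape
(11, 5)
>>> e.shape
(19, 3)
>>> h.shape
(19, 5)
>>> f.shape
(5, 5)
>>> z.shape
(19, 19)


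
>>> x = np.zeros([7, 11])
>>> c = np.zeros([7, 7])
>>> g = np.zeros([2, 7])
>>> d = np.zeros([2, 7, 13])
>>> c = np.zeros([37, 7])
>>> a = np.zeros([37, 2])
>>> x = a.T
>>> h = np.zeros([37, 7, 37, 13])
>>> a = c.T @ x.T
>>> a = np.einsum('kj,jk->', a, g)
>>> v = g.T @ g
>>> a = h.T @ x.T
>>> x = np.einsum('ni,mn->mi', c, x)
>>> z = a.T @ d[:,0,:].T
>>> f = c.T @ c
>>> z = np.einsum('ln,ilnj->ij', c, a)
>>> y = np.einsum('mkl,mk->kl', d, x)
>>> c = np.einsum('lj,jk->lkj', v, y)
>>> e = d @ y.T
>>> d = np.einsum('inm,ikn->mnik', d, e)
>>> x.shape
(2, 7)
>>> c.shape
(7, 13, 7)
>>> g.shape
(2, 7)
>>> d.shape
(13, 7, 2, 7)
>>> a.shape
(13, 37, 7, 2)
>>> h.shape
(37, 7, 37, 13)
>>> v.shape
(7, 7)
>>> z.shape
(13, 2)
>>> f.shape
(7, 7)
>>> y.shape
(7, 13)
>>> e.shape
(2, 7, 7)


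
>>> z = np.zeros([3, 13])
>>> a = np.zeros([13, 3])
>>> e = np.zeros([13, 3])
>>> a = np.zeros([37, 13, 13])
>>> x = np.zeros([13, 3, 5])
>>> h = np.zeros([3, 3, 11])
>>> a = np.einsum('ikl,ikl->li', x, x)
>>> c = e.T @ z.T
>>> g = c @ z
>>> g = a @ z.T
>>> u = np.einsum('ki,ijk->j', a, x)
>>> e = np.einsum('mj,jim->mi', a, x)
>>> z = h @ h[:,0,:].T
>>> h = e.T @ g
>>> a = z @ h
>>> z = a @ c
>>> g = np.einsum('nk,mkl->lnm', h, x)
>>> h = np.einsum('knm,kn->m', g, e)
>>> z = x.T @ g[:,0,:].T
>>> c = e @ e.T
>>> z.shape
(5, 3, 5)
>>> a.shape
(3, 3, 3)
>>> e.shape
(5, 3)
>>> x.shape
(13, 3, 5)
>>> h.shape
(13,)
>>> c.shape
(5, 5)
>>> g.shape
(5, 3, 13)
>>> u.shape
(3,)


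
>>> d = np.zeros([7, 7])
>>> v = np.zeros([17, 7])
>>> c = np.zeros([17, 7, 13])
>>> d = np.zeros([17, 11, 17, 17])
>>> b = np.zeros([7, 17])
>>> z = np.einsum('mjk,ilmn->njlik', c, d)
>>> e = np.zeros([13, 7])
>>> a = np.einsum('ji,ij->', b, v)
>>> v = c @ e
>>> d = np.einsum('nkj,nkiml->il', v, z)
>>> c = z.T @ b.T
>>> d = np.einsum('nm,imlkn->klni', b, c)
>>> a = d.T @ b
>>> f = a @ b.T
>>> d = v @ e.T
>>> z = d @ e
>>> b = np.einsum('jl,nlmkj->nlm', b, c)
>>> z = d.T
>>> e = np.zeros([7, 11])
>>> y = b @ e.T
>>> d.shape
(17, 7, 13)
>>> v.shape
(17, 7, 7)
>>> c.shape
(13, 17, 11, 7, 7)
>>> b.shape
(13, 17, 11)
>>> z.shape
(13, 7, 17)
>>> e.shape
(7, 11)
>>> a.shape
(13, 7, 11, 17)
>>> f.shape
(13, 7, 11, 7)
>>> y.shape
(13, 17, 7)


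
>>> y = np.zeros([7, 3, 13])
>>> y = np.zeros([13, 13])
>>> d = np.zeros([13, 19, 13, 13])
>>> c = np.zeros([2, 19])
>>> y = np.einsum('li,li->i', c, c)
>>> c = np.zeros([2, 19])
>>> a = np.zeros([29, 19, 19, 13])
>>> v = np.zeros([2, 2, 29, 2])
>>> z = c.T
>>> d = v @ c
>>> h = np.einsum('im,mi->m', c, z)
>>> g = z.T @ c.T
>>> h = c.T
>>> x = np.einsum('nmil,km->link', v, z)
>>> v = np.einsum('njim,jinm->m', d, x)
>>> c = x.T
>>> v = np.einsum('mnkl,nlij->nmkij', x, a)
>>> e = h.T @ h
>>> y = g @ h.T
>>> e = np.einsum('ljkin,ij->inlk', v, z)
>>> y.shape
(2, 19)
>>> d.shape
(2, 2, 29, 19)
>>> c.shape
(19, 2, 29, 2)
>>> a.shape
(29, 19, 19, 13)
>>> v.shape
(29, 2, 2, 19, 13)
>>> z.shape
(19, 2)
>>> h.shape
(19, 2)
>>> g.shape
(2, 2)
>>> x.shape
(2, 29, 2, 19)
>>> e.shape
(19, 13, 29, 2)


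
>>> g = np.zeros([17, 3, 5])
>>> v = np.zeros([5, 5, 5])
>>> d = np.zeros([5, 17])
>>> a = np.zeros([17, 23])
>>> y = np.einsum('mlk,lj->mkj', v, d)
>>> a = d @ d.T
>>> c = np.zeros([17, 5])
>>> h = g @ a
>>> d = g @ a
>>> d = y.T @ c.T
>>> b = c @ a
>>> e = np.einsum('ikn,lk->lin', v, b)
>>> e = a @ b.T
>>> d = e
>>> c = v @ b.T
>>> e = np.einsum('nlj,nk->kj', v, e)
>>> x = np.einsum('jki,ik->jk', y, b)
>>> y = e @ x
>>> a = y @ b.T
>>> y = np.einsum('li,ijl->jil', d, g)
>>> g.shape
(17, 3, 5)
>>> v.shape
(5, 5, 5)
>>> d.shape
(5, 17)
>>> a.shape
(17, 17)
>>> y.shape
(3, 17, 5)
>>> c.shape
(5, 5, 17)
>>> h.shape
(17, 3, 5)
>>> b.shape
(17, 5)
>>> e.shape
(17, 5)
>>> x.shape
(5, 5)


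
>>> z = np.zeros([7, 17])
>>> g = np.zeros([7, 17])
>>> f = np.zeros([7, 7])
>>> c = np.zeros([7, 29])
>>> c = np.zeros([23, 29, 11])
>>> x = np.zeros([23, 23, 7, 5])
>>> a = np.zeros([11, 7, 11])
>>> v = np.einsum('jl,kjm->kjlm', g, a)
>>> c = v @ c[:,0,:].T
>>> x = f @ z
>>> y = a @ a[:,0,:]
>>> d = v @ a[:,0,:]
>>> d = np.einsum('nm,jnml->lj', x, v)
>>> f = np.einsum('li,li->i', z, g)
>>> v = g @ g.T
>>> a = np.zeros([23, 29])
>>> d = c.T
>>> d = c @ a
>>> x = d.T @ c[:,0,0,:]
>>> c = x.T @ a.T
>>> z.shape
(7, 17)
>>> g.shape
(7, 17)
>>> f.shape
(17,)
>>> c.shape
(23, 7, 17, 23)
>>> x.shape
(29, 17, 7, 23)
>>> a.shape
(23, 29)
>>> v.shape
(7, 7)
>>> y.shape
(11, 7, 11)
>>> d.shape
(11, 7, 17, 29)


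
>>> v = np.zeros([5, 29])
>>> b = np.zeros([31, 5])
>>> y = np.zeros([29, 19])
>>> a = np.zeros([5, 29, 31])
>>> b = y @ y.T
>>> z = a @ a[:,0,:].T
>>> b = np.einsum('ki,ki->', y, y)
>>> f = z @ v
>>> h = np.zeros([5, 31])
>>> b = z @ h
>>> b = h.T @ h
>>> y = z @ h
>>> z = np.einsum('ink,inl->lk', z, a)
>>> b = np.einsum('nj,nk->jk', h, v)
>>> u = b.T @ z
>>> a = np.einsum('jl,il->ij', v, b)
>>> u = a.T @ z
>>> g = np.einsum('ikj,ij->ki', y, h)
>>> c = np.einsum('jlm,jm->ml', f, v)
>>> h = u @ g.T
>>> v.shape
(5, 29)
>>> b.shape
(31, 29)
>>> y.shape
(5, 29, 31)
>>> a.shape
(31, 5)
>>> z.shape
(31, 5)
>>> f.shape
(5, 29, 29)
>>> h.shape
(5, 29)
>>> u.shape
(5, 5)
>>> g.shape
(29, 5)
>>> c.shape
(29, 29)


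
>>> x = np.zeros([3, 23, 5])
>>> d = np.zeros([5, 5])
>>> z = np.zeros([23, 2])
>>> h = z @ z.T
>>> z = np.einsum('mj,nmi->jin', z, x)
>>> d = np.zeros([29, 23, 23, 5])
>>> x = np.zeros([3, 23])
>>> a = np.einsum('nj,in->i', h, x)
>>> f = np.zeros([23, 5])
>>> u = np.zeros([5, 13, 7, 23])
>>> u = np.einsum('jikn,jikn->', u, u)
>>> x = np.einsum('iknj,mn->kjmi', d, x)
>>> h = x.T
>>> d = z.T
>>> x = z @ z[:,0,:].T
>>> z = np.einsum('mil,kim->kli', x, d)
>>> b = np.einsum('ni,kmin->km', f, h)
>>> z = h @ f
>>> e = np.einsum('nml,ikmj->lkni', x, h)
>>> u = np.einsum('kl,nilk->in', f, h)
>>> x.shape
(2, 5, 2)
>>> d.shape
(3, 5, 2)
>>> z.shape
(29, 3, 5, 5)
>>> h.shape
(29, 3, 5, 23)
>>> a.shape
(3,)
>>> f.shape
(23, 5)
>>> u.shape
(3, 29)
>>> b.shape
(29, 3)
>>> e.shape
(2, 3, 2, 29)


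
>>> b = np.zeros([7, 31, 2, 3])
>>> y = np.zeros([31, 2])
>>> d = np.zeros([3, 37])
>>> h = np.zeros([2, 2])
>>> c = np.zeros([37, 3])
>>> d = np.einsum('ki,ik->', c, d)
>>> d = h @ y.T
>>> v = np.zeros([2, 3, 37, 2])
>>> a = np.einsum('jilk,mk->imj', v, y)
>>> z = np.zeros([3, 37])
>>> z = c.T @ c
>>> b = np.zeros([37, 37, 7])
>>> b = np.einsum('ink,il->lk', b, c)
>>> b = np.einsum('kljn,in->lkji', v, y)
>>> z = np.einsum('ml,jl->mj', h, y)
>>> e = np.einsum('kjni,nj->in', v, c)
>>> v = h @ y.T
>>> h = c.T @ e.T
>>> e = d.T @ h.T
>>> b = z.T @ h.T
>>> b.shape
(31, 3)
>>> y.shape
(31, 2)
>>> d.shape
(2, 31)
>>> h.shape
(3, 2)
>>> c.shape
(37, 3)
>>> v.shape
(2, 31)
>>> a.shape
(3, 31, 2)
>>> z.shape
(2, 31)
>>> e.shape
(31, 3)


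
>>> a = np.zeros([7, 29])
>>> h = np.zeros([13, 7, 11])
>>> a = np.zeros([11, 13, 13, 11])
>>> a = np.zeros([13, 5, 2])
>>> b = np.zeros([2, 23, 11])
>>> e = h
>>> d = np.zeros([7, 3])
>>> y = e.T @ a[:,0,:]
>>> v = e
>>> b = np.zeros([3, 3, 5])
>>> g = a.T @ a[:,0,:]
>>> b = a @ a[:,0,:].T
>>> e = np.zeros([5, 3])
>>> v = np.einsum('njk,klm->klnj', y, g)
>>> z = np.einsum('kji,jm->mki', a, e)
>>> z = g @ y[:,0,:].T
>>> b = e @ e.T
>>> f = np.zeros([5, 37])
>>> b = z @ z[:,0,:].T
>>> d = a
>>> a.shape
(13, 5, 2)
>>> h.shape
(13, 7, 11)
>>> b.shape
(2, 5, 2)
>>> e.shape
(5, 3)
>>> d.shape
(13, 5, 2)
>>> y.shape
(11, 7, 2)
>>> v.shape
(2, 5, 11, 7)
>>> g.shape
(2, 5, 2)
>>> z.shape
(2, 5, 11)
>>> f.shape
(5, 37)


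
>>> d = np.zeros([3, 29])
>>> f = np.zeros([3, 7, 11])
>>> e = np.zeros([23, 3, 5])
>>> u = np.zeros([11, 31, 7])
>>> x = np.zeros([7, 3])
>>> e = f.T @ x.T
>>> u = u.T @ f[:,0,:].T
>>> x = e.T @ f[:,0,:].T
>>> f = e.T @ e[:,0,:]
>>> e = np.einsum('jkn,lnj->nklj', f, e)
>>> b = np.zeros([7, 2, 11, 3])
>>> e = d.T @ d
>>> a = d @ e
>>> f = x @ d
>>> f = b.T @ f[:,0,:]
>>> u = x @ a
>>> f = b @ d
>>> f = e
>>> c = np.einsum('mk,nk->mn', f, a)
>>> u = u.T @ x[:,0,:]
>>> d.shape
(3, 29)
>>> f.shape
(29, 29)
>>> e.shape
(29, 29)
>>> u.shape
(29, 7, 3)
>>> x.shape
(7, 7, 3)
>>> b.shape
(7, 2, 11, 3)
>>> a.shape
(3, 29)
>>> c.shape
(29, 3)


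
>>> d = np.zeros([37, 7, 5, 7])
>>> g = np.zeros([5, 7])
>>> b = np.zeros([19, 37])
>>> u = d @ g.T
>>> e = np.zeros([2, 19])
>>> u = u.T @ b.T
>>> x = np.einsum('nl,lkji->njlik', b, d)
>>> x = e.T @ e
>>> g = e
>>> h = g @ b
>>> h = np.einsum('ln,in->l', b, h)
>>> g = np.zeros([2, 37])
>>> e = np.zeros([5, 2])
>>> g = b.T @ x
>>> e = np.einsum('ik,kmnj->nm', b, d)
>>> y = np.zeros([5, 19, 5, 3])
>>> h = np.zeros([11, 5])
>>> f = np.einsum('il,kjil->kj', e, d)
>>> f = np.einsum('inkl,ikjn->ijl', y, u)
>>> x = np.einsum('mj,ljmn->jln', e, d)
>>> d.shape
(37, 7, 5, 7)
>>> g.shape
(37, 19)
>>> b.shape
(19, 37)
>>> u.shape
(5, 5, 7, 19)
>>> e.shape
(5, 7)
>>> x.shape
(7, 37, 7)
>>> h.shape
(11, 5)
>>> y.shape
(5, 19, 5, 3)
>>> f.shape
(5, 7, 3)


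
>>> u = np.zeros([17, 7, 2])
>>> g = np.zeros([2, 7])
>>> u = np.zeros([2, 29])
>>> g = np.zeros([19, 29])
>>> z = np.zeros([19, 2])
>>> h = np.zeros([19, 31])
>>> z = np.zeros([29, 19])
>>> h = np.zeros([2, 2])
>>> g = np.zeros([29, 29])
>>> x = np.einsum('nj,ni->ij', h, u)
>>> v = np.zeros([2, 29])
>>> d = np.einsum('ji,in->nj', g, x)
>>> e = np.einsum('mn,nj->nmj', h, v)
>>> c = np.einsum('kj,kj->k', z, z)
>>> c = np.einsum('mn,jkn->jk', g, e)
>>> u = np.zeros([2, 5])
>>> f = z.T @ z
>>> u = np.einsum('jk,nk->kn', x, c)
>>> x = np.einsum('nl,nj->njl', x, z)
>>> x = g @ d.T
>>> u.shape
(2, 2)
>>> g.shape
(29, 29)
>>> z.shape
(29, 19)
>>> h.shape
(2, 2)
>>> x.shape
(29, 2)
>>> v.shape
(2, 29)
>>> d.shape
(2, 29)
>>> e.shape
(2, 2, 29)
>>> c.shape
(2, 2)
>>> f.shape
(19, 19)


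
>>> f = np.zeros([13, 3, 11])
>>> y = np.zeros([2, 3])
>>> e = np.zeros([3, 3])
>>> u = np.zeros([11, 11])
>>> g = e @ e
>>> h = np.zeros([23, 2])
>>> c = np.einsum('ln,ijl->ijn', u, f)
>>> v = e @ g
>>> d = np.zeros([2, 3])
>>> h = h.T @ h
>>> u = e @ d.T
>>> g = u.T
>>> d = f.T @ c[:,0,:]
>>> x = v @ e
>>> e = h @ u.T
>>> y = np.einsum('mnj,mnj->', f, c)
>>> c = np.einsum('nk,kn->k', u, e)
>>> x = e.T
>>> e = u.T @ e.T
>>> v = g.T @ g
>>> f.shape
(13, 3, 11)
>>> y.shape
()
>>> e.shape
(2, 2)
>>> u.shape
(3, 2)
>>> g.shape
(2, 3)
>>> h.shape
(2, 2)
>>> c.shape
(2,)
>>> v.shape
(3, 3)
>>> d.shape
(11, 3, 11)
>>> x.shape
(3, 2)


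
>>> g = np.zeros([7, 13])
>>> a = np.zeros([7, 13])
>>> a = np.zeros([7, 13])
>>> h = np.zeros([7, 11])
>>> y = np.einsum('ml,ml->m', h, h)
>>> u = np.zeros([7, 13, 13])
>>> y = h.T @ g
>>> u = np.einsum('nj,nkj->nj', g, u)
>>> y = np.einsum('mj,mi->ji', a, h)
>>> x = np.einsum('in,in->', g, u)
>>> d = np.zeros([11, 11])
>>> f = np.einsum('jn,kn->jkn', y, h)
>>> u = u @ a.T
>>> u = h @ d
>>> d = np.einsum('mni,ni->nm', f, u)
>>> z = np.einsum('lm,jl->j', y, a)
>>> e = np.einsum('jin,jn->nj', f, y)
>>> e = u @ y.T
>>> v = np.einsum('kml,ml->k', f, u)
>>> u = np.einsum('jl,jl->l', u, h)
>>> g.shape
(7, 13)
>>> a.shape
(7, 13)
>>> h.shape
(7, 11)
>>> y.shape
(13, 11)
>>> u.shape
(11,)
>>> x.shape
()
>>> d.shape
(7, 13)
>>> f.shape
(13, 7, 11)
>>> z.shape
(7,)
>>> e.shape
(7, 13)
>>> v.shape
(13,)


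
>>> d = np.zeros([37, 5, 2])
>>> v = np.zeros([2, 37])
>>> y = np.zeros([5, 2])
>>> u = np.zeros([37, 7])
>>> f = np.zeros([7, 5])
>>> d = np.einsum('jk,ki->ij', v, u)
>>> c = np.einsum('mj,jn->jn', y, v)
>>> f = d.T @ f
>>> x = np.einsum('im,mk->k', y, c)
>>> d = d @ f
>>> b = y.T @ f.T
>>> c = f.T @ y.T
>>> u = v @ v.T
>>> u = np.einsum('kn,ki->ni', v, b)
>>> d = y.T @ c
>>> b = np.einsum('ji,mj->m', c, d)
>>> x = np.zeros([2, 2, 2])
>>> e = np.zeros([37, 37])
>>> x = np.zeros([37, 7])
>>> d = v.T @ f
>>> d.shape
(37, 5)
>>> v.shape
(2, 37)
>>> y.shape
(5, 2)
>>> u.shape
(37, 2)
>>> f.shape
(2, 5)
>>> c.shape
(5, 5)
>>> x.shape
(37, 7)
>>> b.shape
(2,)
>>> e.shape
(37, 37)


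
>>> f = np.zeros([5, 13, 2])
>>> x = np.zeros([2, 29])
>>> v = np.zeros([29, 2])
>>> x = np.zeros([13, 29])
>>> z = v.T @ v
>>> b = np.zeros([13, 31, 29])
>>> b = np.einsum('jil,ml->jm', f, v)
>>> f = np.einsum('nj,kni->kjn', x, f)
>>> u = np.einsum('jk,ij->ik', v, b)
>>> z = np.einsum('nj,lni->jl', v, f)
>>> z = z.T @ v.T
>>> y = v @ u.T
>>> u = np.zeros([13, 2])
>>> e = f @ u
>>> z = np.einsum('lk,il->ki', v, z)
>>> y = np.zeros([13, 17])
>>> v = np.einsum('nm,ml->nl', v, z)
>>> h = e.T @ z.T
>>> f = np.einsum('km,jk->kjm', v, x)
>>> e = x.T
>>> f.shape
(29, 13, 5)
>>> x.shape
(13, 29)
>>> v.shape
(29, 5)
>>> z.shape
(2, 5)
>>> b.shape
(5, 29)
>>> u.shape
(13, 2)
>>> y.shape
(13, 17)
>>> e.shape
(29, 13)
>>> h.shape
(2, 29, 2)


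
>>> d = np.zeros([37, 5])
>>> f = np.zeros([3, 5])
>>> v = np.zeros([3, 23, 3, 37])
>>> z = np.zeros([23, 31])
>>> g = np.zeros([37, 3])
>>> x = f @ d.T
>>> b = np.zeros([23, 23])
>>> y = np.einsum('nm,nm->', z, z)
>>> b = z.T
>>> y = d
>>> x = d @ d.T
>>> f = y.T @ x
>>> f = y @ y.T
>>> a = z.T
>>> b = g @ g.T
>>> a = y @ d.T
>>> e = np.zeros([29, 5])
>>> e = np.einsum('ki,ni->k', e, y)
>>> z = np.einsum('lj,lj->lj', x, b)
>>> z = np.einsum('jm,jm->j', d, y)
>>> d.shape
(37, 5)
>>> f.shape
(37, 37)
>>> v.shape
(3, 23, 3, 37)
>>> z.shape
(37,)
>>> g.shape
(37, 3)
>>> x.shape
(37, 37)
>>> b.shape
(37, 37)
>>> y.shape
(37, 5)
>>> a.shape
(37, 37)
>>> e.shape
(29,)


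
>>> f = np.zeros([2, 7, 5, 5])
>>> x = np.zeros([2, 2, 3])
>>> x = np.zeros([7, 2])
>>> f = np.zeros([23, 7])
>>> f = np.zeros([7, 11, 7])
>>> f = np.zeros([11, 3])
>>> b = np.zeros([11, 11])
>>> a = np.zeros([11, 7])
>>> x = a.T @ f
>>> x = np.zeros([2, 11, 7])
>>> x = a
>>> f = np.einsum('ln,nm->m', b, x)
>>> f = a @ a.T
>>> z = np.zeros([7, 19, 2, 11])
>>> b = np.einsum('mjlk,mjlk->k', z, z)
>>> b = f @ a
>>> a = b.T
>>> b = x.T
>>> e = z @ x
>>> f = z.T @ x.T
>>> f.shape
(11, 2, 19, 11)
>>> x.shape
(11, 7)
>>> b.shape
(7, 11)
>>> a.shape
(7, 11)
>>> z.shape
(7, 19, 2, 11)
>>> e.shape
(7, 19, 2, 7)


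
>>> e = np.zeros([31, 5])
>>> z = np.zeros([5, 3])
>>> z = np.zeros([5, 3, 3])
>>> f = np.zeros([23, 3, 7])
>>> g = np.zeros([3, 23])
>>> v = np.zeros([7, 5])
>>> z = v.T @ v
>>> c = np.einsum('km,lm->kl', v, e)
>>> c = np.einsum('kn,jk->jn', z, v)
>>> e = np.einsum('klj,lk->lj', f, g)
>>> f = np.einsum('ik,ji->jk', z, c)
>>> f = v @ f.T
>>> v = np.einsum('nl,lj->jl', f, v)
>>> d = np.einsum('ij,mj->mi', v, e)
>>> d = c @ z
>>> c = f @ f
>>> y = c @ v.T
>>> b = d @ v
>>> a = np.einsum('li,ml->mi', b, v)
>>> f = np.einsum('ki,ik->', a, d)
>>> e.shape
(3, 7)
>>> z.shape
(5, 5)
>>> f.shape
()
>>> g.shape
(3, 23)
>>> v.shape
(5, 7)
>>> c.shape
(7, 7)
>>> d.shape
(7, 5)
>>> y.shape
(7, 5)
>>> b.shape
(7, 7)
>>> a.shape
(5, 7)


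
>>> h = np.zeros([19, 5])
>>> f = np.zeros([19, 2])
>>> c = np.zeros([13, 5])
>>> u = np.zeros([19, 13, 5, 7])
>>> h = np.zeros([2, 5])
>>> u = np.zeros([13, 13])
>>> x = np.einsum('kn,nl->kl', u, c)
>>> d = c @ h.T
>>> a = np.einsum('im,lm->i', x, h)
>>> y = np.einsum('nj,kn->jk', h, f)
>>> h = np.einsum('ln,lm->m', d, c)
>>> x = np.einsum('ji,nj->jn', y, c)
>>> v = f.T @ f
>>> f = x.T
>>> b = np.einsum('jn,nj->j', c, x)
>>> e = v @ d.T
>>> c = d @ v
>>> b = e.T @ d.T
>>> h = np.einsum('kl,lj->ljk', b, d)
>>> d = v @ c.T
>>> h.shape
(13, 2, 13)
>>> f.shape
(13, 5)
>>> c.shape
(13, 2)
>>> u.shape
(13, 13)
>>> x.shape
(5, 13)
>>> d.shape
(2, 13)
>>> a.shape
(13,)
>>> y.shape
(5, 19)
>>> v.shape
(2, 2)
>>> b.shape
(13, 13)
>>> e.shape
(2, 13)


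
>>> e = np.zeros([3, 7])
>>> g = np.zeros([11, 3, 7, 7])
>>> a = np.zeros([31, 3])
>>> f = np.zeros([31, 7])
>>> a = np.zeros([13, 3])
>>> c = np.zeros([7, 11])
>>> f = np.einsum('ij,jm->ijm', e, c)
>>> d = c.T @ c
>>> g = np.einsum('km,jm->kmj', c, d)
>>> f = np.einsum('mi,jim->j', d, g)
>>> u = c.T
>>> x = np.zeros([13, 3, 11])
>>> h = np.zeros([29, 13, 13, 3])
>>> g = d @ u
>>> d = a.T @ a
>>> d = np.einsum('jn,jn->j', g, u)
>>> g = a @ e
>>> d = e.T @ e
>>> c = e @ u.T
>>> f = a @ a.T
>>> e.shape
(3, 7)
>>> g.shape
(13, 7)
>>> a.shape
(13, 3)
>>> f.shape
(13, 13)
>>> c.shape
(3, 11)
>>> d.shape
(7, 7)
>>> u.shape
(11, 7)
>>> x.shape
(13, 3, 11)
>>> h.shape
(29, 13, 13, 3)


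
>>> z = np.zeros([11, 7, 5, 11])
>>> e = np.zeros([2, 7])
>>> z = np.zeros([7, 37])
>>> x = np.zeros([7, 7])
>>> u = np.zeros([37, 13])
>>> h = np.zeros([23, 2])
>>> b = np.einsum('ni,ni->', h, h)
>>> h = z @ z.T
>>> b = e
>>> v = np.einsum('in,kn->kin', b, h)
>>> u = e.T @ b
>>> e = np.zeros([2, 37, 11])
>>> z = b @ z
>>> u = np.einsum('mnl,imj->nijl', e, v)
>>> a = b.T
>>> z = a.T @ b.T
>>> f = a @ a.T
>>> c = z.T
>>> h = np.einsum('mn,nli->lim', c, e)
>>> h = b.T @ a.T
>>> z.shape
(2, 2)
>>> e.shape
(2, 37, 11)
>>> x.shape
(7, 7)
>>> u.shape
(37, 7, 7, 11)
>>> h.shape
(7, 7)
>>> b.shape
(2, 7)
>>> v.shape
(7, 2, 7)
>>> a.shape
(7, 2)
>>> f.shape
(7, 7)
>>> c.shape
(2, 2)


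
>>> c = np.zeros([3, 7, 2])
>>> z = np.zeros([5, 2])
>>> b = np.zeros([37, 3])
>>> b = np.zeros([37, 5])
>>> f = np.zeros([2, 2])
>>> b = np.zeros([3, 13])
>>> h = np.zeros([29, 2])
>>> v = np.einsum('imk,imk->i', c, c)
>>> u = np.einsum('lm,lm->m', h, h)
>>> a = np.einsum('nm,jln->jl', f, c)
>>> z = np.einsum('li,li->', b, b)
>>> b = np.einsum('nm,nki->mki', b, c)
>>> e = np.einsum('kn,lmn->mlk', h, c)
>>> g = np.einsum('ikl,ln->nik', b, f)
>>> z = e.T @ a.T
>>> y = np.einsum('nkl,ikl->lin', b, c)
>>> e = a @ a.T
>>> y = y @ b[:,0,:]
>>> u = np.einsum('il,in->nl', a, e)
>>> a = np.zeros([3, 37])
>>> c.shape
(3, 7, 2)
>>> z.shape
(29, 3, 3)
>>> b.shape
(13, 7, 2)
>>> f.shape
(2, 2)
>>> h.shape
(29, 2)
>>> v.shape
(3,)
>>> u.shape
(3, 7)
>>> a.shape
(3, 37)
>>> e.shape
(3, 3)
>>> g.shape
(2, 13, 7)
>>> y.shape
(2, 3, 2)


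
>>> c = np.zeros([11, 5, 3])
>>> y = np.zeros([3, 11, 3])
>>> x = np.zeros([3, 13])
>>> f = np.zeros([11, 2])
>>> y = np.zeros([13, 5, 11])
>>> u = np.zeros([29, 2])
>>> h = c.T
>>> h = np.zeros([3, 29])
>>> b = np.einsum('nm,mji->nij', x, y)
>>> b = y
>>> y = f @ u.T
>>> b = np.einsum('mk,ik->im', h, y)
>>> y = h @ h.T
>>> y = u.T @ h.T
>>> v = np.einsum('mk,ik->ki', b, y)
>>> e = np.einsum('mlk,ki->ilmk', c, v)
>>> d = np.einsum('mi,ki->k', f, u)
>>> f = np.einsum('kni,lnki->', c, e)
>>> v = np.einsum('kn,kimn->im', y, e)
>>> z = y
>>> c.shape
(11, 5, 3)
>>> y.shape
(2, 3)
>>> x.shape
(3, 13)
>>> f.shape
()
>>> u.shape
(29, 2)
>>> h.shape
(3, 29)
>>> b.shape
(11, 3)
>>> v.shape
(5, 11)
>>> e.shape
(2, 5, 11, 3)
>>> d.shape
(29,)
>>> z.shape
(2, 3)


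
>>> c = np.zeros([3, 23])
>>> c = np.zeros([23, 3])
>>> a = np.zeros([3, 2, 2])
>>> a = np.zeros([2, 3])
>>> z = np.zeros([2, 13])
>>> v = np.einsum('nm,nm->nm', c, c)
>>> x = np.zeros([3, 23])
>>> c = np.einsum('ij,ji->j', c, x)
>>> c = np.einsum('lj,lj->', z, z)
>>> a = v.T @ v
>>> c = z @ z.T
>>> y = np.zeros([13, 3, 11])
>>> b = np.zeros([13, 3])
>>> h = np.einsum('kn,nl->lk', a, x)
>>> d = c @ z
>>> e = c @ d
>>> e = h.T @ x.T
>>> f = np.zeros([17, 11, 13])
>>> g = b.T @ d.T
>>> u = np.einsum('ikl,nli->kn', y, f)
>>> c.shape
(2, 2)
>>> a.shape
(3, 3)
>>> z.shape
(2, 13)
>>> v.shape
(23, 3)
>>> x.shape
(3, 23)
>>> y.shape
(13, 3, 11)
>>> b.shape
(13, 3)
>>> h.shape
(23, 3)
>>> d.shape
(2, 13)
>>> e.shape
(3, 3)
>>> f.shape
(17, 11, 13)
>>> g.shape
(3, 2)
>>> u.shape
(3, 17)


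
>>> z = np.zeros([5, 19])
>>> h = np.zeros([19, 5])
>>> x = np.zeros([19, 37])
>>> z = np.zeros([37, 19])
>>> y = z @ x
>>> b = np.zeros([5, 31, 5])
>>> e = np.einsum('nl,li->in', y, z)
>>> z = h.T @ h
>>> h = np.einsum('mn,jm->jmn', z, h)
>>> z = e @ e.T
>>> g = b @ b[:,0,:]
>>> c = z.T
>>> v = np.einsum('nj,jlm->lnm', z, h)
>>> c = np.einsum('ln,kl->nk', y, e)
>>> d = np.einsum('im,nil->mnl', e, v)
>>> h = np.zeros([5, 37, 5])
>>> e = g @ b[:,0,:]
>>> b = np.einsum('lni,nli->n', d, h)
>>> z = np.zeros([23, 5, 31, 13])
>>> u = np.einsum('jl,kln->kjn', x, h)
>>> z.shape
(23, 5, 31, 13)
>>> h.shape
(5, 37, 5)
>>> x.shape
(19, 37)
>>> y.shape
(37, 37)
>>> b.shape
(5,)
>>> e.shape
(5, 31, 5)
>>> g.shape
(5, 31, 5)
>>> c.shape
(37, 19)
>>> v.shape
(5, 19, 5)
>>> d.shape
(37, 5, 5)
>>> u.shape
(5, 19, 5)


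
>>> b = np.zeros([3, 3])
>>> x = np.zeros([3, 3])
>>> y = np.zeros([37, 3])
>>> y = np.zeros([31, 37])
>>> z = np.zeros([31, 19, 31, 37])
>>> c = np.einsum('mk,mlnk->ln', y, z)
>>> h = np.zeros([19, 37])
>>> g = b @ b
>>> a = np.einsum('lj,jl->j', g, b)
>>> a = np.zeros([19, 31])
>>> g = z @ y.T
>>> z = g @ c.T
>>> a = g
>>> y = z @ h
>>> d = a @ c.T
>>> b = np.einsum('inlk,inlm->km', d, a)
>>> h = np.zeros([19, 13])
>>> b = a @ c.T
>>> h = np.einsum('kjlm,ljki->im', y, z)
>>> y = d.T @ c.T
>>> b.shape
(31, 19, 31, 19)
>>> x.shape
(3, 3)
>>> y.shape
(19, 31, 19, 19)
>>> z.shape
(31, 19, 31, 19)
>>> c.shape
(19, 31)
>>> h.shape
(19, 37)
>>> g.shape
(31, 19, 31, 31)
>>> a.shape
(31, 19, 31, 31)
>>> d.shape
(31, 19, 31, 19)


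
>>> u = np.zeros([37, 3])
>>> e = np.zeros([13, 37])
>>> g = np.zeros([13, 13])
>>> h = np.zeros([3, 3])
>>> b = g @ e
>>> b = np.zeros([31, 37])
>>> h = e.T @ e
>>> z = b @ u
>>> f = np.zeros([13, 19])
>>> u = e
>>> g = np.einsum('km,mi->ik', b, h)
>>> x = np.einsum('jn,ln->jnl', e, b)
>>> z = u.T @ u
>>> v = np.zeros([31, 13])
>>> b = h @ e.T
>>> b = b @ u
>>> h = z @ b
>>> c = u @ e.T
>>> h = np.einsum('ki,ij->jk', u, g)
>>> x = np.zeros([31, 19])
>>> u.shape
(13, 37)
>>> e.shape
(13, 37)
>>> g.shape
(37, 31)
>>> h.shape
(31, 13)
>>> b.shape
(37, 37)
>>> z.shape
(37, 37)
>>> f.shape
(13, 19)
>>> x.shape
(31, 19)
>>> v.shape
(31, 13)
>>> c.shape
(13, 13)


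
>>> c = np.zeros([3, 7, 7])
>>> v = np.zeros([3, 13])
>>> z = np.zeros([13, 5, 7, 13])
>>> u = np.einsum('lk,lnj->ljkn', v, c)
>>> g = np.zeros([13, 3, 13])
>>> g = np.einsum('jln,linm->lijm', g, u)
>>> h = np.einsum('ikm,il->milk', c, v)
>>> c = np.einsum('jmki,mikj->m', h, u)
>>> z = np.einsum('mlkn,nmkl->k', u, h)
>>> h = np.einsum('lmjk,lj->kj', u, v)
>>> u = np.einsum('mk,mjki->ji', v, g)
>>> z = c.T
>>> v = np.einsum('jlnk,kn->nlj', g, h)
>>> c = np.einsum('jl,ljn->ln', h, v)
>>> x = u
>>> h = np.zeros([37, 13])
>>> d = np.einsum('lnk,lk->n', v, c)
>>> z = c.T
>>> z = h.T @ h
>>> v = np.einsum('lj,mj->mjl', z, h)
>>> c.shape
(13, 3)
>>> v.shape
(37, 13, 13)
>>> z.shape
(13, 13)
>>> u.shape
(7, 7)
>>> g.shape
(3, 7, 13, 7)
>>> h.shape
(37, 13)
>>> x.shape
(7, 7)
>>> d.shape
(7,)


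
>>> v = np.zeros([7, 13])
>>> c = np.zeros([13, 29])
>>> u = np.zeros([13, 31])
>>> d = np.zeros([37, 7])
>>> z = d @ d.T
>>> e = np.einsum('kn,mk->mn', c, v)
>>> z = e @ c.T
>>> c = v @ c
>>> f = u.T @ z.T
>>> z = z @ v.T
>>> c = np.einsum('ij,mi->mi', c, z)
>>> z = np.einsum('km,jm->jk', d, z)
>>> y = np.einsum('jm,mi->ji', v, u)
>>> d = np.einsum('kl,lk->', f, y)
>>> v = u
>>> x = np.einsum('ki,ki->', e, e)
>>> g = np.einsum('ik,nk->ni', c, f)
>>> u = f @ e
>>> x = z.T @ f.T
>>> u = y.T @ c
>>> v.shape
(13, 31)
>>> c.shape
(7, 7)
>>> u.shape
(31, 7)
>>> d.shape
()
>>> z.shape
(7, 37)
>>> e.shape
(7, 29)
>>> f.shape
(31, 7)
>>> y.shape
(7, 31)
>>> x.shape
(37, 31)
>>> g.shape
(31, 7)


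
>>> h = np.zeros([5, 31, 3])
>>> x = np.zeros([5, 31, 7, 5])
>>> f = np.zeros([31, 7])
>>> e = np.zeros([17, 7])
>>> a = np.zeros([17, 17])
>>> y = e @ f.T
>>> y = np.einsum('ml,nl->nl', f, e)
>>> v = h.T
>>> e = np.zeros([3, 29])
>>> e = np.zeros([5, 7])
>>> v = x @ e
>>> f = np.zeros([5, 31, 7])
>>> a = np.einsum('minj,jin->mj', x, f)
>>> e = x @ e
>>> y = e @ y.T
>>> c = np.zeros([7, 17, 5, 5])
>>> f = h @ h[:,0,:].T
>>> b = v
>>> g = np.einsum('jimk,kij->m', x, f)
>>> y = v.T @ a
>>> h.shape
(5, 31, 3)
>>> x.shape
(5, 31, 7, 5)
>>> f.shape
(5, 31, 5)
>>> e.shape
(5, 31, 7, 7)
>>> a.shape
(5, 5)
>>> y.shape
(7, 7, 31, 5)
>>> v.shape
(5, 31, 7, 7)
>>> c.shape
(7, 17, 5, 5)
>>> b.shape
(5, 31, 7, 7)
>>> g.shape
(7,)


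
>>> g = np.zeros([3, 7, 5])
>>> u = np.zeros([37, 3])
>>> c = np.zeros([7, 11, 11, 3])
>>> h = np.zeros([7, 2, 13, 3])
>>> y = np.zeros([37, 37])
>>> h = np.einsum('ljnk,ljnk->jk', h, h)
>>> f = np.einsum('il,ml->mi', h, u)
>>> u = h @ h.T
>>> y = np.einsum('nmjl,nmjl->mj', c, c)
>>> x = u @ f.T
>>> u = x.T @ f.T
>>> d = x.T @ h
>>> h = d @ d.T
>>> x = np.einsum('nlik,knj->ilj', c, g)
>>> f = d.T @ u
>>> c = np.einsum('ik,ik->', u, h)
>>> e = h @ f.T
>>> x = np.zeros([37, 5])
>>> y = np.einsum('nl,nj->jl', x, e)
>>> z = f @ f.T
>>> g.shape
(3, 7, 5)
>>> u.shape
(37, 37)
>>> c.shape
()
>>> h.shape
(37, 37)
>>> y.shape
(3, 5)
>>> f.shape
(3, 37)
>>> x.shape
(37, 5)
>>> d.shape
(37, 3)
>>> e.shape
(37, 3)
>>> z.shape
(3, 3)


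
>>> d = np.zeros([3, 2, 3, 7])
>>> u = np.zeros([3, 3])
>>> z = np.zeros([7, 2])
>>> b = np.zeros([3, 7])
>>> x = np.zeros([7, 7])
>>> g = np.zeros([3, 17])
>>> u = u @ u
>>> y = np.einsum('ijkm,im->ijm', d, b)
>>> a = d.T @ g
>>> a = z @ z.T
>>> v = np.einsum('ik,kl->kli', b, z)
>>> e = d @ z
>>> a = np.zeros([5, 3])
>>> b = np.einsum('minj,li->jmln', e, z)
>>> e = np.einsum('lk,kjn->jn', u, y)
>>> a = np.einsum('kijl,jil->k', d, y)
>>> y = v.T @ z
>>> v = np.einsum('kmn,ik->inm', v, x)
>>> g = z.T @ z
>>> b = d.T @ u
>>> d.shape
(3, 2, 3, 7)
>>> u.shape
(3, 3)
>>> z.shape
(7, 2)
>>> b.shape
(7, 3, 2, 3)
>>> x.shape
(7, 7)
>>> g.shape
(2, 2)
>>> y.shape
(3, 2, 2)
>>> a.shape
(3,)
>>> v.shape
(7, 3, 2)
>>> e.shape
(2, 7)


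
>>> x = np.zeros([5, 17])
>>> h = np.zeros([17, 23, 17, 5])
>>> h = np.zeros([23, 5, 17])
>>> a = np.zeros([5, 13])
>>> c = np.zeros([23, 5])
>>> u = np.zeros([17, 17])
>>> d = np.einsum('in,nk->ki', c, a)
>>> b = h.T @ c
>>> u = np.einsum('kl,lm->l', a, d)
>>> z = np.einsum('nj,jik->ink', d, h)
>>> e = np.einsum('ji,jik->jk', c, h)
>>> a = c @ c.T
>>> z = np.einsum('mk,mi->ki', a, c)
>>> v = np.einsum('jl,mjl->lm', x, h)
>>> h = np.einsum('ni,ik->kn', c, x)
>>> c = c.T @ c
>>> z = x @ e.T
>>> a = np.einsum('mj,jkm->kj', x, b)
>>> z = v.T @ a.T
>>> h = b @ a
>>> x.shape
(5, 17)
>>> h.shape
(17, 5, 17)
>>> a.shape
(5, 17)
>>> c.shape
(5, 5)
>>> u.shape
(13,)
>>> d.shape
(13, 23)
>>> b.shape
(17, 5, 5)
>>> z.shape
(23, 5)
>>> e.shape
(23, 17)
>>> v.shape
(17, 23)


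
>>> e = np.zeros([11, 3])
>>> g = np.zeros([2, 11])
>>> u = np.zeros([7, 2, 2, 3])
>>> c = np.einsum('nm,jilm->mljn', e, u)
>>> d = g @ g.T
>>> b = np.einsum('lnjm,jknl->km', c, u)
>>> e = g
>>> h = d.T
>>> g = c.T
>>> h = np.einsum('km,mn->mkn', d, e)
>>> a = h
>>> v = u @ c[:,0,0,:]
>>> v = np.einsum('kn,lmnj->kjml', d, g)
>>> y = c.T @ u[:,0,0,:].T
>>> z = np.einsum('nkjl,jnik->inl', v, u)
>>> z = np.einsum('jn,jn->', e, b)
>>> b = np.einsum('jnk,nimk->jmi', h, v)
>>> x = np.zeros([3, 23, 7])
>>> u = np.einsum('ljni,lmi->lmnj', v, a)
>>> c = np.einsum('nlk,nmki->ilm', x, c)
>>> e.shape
(2, 11)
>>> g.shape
(11, 7, 2, 3)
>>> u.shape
(2, 2, 7, 3)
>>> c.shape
(11, 23, 2)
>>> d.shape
(2, 2)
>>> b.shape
(2, 7, 3)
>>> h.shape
(2, 2, 11)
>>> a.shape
(2, 2, 11)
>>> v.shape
(2, 3, 7, 11)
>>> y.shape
(11, 7, 2, 7)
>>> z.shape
()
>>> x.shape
(3, 23, 7)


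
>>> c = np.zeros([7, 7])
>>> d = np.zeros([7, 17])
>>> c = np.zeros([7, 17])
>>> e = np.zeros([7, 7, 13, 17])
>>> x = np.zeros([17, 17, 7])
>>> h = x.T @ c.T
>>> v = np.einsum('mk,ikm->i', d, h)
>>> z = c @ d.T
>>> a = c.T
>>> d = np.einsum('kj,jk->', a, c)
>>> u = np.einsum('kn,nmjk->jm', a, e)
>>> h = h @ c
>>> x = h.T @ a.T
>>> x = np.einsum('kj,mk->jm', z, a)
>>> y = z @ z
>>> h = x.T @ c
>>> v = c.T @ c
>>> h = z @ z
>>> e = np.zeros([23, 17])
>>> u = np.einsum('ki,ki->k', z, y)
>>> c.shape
(7, 17)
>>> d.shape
()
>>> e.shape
(23, 17)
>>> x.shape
(7, 17)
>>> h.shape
(7, 7)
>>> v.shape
(17, 17)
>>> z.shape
(7, 7)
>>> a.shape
(17, 7)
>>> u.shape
(7,)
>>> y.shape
(7, 7)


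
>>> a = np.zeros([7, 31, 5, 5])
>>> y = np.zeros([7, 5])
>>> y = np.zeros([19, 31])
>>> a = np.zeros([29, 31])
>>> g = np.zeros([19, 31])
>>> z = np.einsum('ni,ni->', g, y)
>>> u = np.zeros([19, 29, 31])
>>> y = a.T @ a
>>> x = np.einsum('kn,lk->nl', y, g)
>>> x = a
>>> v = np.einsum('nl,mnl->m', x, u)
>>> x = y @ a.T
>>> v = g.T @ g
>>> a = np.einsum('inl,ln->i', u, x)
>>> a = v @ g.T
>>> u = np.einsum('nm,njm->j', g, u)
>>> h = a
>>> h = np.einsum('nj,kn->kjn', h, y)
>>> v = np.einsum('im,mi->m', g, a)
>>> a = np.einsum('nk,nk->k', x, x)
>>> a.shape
(29,)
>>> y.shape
(31, 31)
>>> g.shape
(19, 31)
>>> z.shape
()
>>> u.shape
(29,)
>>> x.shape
(31, 29)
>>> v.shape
(31,)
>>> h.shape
(31, 19, 31)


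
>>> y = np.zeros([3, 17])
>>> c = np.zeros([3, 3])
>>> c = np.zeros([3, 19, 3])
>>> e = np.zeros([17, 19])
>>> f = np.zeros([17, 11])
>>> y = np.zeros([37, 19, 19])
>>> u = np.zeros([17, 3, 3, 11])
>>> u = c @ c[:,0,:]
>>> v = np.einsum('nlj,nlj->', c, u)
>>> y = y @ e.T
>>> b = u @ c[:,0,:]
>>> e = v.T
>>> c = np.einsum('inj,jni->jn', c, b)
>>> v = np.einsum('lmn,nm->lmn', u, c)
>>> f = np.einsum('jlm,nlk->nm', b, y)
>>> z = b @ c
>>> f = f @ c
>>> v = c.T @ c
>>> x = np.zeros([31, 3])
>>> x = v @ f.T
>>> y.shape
(37, 19, 17)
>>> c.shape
(3, 19)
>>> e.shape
()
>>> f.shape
(37, 19)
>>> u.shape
(3, 19, 3)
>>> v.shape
(19, 19)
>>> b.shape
(3, 19, 3)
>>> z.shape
(3, 19, 19)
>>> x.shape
(19, 37)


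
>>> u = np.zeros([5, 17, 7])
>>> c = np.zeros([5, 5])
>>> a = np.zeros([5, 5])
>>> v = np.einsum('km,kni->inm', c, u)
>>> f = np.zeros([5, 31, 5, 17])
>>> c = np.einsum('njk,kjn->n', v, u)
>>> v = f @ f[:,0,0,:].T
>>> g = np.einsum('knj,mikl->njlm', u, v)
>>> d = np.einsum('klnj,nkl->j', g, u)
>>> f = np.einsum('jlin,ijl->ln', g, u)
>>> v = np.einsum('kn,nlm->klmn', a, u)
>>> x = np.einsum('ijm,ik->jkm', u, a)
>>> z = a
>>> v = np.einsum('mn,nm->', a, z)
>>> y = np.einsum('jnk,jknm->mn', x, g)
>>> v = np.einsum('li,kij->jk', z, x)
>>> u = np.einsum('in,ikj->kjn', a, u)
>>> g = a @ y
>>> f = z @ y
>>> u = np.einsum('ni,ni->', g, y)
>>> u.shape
()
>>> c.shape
(7,)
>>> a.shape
(5, 5)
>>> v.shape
(7, 17)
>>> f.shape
(5, 5)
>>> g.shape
(5, 5)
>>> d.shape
(5,)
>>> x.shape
(17, 5, 7)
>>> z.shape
(5, 5)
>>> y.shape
(5, 5)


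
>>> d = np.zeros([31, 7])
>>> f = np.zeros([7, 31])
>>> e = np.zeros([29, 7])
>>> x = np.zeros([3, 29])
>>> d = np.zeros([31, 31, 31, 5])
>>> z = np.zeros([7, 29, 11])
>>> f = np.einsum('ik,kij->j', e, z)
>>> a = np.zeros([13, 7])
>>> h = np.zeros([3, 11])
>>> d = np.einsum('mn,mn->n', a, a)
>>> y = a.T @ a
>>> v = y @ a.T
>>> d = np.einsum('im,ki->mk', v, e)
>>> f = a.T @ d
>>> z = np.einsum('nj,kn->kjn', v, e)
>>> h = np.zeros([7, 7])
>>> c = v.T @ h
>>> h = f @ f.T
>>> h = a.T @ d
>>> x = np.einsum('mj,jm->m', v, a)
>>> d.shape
(13, 29)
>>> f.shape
(7, 29)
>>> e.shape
(29, 7)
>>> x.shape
(7,)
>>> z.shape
(29, 13, 7)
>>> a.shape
(13, 7)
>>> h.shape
(7, 29)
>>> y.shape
(7, 7)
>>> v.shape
(7, 13)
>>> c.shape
(13, 7)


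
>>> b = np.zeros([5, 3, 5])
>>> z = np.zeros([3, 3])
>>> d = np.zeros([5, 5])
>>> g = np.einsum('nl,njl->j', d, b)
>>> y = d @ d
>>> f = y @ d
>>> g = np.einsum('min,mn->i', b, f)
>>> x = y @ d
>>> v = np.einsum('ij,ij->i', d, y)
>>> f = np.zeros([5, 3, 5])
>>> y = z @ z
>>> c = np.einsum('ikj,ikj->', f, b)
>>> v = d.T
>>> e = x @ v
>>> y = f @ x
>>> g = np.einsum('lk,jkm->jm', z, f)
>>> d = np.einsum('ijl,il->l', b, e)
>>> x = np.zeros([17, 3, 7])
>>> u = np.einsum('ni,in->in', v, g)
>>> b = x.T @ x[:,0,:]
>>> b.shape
(7, 3, 7)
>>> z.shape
(3, 3)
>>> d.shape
(5,)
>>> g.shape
(5, 5)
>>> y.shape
(5, 3, 5)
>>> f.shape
(5, 3, 5)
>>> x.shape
(17, 3, 7)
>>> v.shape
(5, 5)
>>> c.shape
()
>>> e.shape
(5, 5)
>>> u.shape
(5, 5)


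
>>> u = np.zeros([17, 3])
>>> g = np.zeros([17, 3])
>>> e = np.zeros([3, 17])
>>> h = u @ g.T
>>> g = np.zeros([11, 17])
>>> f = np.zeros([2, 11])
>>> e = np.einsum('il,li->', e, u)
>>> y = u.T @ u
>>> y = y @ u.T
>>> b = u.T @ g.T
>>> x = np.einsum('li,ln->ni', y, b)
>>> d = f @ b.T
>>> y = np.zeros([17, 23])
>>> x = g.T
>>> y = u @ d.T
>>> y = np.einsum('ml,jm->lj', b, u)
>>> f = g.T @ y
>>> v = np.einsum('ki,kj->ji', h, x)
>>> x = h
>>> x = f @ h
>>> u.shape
(17, 3)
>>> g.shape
(11, 17)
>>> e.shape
()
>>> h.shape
(17, 17)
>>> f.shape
(17, 17)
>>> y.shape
(11, 17)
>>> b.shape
(3, 11)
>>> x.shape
(17, 17)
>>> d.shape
(2, 3)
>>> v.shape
(11, 17)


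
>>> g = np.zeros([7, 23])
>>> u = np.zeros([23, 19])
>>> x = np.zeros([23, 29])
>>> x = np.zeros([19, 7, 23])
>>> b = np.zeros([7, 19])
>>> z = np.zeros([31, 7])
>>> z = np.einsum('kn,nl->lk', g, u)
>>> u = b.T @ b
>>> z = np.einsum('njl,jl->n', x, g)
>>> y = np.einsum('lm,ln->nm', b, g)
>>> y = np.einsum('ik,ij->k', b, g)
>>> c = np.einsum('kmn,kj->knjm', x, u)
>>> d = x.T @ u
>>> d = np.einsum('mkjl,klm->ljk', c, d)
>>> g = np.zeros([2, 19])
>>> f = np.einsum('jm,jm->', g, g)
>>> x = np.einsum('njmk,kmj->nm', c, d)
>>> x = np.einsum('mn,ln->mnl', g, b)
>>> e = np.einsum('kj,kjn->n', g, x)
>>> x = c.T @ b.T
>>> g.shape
(2, 19)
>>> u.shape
(19, 19)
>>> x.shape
(7, 19, 23, 7)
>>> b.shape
(7, 19)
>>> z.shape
(19,)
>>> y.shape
(19,)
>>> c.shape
(19, 23, 19, 7)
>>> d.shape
(7, 19, 23)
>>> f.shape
()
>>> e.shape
(7,)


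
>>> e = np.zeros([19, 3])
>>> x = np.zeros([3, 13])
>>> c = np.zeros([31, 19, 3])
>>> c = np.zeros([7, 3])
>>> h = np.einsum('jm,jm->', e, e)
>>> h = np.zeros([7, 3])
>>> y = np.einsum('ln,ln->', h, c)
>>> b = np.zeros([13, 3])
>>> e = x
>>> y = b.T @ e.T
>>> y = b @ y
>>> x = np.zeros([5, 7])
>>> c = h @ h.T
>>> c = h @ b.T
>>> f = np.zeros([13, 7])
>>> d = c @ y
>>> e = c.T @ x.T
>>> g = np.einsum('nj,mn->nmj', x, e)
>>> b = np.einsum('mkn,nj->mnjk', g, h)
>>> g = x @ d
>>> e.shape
(13, 5)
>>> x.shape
(5, 7)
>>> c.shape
(7, 13)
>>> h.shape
(7, 3)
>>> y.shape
(13, 3)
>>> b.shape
(5, 7, 3, 13)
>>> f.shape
(13, 7)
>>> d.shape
(7, 3)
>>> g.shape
(5, 3)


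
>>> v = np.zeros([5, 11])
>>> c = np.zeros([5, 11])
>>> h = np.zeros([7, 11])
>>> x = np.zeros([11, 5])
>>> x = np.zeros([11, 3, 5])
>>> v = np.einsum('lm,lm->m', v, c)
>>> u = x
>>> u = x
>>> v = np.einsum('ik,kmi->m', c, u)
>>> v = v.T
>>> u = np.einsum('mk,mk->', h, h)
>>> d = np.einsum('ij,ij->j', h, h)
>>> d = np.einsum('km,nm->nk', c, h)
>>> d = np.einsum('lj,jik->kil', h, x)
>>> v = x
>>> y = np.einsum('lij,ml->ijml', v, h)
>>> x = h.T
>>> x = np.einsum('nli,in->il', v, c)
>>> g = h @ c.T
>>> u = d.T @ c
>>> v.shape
(11, 3, 5)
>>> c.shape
(5, 11)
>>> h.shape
(7, 11)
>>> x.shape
(5, 3)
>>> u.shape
(7, 3, 11)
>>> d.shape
(5, 3, 7)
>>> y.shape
(3, 5, 7, 11)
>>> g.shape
(7, 5)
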